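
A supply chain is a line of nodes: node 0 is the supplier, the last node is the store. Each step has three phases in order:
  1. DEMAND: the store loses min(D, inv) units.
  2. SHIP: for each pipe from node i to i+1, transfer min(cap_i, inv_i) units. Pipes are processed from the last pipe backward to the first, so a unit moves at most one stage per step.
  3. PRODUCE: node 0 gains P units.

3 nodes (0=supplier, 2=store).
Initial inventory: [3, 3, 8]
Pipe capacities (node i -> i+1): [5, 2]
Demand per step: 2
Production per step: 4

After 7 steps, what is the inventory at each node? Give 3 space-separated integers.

Step 1: demand=2,sold=2 ship[1->2]=2 ship[0->1]=3 prod=4 -> inv=[4 4 8]
Step 2: demand=2,sold=2 ship[1->2]=2 ship[0->1]=4 prod=4 -> inv=[4 6 8]
Step 3: demand=2,sold=2 ship[1->2]=2 ship[0->1]=4 prod=4 -> inv=[4 8 8]
Step 4: demand=2,sold=2 ship[1->2]=2 ship[0->1]=4 prod=4 -> inv=[4 10 8]
Step 5: demand=2,sold=2 ship[1->2]=2 ship[0->1]=4 prod=4 -> inv=[4 12 8]
Step 6: demand=2,sold=2 ship[1->2]=2 ship[0->1]=4 prod=4 -> inv=[4 14 8]
Step 7: demand=2,sold=2 ship[1->2]=2 ship[0->1]=4 prod=4 -> inv=[4 16 8]

4 16 8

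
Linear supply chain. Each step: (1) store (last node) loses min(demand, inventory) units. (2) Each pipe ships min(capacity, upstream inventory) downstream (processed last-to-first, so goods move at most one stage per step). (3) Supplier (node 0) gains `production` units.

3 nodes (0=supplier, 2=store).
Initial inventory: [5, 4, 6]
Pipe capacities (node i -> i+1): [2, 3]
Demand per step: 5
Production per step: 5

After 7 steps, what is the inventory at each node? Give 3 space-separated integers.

Step 1: demand=5,sold=5 ship[1->2]=3 ship[0->1]=2 prod=5 -> inv=[8 3 4]
Step 2: demand=5,sold=4 ship[1->2]=3 ship[0->1]=2 prod=5 -> inv=[11 2 3]
Step 3: demand=5,sold=3 ship[1->2]=2 ship[0->1]=2 prod=5 -> inv=[14 2 2]
Step 4: demand=5,sold=2 ship[1->2]=2 ship[0->1]=2 prod=5 -> inv=[17 2 2]
Step 5: demand=5,sold=2 ship[1->2]=2 ship[0->1]=2 prod=5 -> inv=[20 2 2]
Step 6: demand=5,sold=2 ship[1->2]=2 ship[0->1]=2 prod=5 -> inv=[23 2 2]
Step 7: demand=5,sold=2 ship[1->2]=2 ship[0->1]=2 prod=5 -> inv=[26 2 2]

26 2 2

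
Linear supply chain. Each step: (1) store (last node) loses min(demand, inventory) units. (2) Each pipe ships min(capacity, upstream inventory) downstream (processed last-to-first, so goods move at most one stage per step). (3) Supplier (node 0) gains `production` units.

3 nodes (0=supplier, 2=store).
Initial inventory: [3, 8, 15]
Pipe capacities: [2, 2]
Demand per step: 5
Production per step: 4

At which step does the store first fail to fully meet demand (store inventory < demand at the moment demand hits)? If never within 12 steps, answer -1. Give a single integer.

Step 1: demand=5,sold=5 ship[1->2]=2 ship[0->1]=2 prod=4 -> [5 8 12]
Step 2: demand=5,sold=5 ship[1->2]=2 ship[0->1]=2 prod=4 -> [7 8 9]
Step 3: demand=5,sold=5 ship[1->2]=2 ship[0->1]=2 prod=4 -> [9 8 6]
Step 4: demand=5,sold=5 ship[1->2]=2 ship[0->1]=2 prod=4 -> [11 8 3]
Step 5: demand=5,sold=3 ship[1->2]=2 ship[0->1]=2 prod=4 -> [13 8 2]
Step 6: demand=5,sold=2 ship[1->2]=2 ship[0->1]=2 prod=4 -> [15 8 2]
Step 7: demand=5,sold=2 ship[1->2]=2 ship[0->1]=2 prod=4 -> [17 8 2]
Step 8: demand=5,sold=2 ship[1->2]=2 ship[0->1]=2 prod=4 -> [19 8 2]
Step 9: demand=5,sold=2 ship[1->2]=2 ship[0->1]=2 prod=4 -> [21 8 2]
Step 10: demand=5,sold=2 ship[1->2]=2 ship[0->1]=2 prod=4 -> [23 8 2]
Step 11: demand=5,sold=2 ship[1->2]=2 ship[0->1]=2 prod=4 -> [25 8 2]
Step 12: demand=5,sold=2 ship[1->2]=2 ship[0->1]=2 prod=4 -> [27 8 2]
First stockout at step 5

5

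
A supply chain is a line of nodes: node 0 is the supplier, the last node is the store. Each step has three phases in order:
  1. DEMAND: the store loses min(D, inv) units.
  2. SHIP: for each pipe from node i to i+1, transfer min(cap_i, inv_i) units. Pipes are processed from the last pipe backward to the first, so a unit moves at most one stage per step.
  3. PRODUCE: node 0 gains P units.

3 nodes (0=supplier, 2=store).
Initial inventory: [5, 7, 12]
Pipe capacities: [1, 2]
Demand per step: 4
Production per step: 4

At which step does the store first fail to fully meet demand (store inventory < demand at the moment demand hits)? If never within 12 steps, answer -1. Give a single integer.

Step 1: demand=4,sold=4 ship[1->2]=2 ship[0->1]=1 prod=4 -> [8 6 10]
Step 2: demand=4,sold=4 ship[1->2]=2 ship[0->1]=1 prod=4 -> [11 5 8]
Step 3: demand=4,sold=4 ship[1->2]=2 ship[0->1]=1 prod=4 -> [14 4 6]
Step 4: demand=4,sold=4 ship[1->2]=2 ship[0->1]=1 prod=4 -> [17 3 4]
Step 5: demand=4,sold=4 ship[1->2]=2 ship[0->1]=1 prod=4 -> [20 2 2]
Step 6: demand=4,sold=2 ship[1->2]=2 ship[0->1]=1 prod=4 -> [23 1 2]
Step 7: demand=4,sold=2 ship[1->2]=1 ship[0->1]=1 prod=4 -> [26 1 1]
Step 8: demand=4,sold=1 ship[1->2]=1 ship[0->1]=1 prod=4 -> [29 1 1]
Step 9: demand=4,sold=1 ship[1->2]=1 ship[0->1]=1 prod=4 -> [32 1 1]
Step 10: demand=4,sold=1 ship[1->2]=1 ship[0->1]=1 prod=4 -> [35 1 1]
Step 11: demand=4,sold=1 ship[1->2]=1 ship[0->1]=1 prod=4 -> [38 1 1]
Step 12: demand=4,sold=1 ship[1->2]=1 ship[0->1]=1 prod=4 -> [41 1 1]
First stockout at step 6

6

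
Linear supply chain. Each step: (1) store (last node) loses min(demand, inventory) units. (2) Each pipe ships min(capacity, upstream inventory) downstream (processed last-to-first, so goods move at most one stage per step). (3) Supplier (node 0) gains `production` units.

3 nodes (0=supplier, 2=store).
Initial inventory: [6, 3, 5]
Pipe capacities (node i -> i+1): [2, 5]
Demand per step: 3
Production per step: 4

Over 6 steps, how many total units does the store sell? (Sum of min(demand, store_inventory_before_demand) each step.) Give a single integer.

Step 1: sold=3 (running total=3) -> [8 2 5]
Step 2: sold=3 (running total=6) -> [10 2 4]
Step 3: sold=3 (running total=9) -> [12 2 3]
Step 4: sold=3 (running total=12) -> [14 2 2]
Step 5: sold=2 (running total=14) -> [16 2 2]
Step 6: sold=2 (running total=16) -> [18 2 2]

Answer: 16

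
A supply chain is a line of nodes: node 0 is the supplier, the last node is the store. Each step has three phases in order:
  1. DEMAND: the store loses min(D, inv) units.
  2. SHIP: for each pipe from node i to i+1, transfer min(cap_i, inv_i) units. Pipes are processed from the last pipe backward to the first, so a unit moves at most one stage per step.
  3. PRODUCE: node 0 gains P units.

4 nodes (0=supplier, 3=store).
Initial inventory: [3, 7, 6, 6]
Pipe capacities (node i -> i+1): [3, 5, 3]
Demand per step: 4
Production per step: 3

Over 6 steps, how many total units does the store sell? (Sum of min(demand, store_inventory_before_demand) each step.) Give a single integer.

Answer: 21

Derivation:
Step 1: sold=4 (running total=4) -> [3 5 8 5]
Step 2: sold=4 (running total=8) -> [3 3 10 4]
Step 3: sold=4 (running total=12) -> [3 3 10 3]
Step 4: sold=3 (running total=15) -> [3 3 10 3]
Step 5: sold=3 (running total=18) -> [3 3 10 3]
Step 6: sold=3 (running total=21) -> [3 3 10 3]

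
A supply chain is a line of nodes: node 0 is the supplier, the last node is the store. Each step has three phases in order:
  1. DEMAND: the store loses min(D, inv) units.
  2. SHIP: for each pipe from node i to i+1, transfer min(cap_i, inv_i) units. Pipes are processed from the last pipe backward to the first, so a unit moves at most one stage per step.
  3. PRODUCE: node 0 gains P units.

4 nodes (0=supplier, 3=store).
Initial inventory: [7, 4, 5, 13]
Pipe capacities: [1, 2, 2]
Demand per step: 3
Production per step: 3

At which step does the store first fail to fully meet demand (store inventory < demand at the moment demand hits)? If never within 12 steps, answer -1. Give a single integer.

Step 1: demand=3,sold=3 ship[2->3]=2 ship[1->2]=2 ship[0->1]=1 prod=3 -> [9 3 5 12]
Step 2: demand=3,sold=3 ship[2->3]=2 ship[1->2]=2 ship[0->1]=1 prod=3 -> [11 2 5 11]
Step 3: demand=3,sold=3 ship[2->3]=2 ship[1->2]=2 ship[0->1]=1 prod=3 -> [13 1 5 10]
Step 4: demand=3,sold=3 ship[2->3]=2 ship[1->2]=1 ship[0->1]=1 prod=3 -> [15 1 4 9]
Step 5: demand=3,sold=3 ship[2->3]=2 ship[1->2]=1 ship[0->1]=1 prod=3 -> [17 1 3 8]
Step 6: demand=3,sold=3 ship[2->3]=2 ship[1->2]=1 ship[0->1]=1 prod=3 -> [19 1 2 7]
Step 7: demand=3,sold=3 ship[2->3]=2 ship[1->2]=1 ship[0->1]=1 prod=3 -> [21 1 1 6]
Step 8: demand=3,sold=3 ship[2->3]=1 ship[1->2]=1 ship[0->1]=1 prod=3 -> [23 1 1 4]
Step 9: demand=3,sold=3 ship[2->3]=1 ship[1->2]=1 ship[0->1]=1 prod=3 -> [25 1 1 2]
Step 10: demand=3,sold=2 ship[2->3]=1 ship[1->2]=1 ship[0->1]=1 prod=3 -> [27 1 1 1]
Step 11: demand=3,sold=1 ship[2->3]=1 ship[1->2]=1 ship[0->1]=1 prod=3 -> [29 1 1 1]
Step 12: demand=3,sold=1 ship[2->3]=1 ship[1->2]=1 ship[0->1]=1 prod=3 -> [31 1 1 1]
First stockout at step 10

10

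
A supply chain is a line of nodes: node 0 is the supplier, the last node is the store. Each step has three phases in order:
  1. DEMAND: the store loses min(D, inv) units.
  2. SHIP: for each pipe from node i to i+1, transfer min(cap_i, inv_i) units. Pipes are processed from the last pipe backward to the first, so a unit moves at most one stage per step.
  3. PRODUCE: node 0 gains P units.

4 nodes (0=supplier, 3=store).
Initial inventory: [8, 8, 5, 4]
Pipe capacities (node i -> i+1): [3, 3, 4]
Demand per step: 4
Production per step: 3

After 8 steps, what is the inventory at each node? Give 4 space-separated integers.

Step 1: demand=4,sold=4 ship[2->3]=4 ship[1->2]=3 ship[0->1]=3 prod=3 -> inv=[8 8 4 4]
Step 2: demand=4,sold=4 ship[2->3]=4 ship[1->2]=3 ship[0->1]=3 prod=3 -> inv=[8 8 3 4]
Step 3: demand=4,sold=4 ship[2->3]=3 ship[1->2]=3 ship[0->1]=3 prod=3 -> inv=[8 8 3 3]
Step 4: demand=4,sold=3 ship[2->3]=3 ship[1->2]=3 ship[0->1]=3 prod=3 -> inv=[8 8 3 3]
Step 5: demand=4,sold=3 ship[2->3]=3 ship[1->2]=3 ship[0->1]=3 prod=3 -> inv=[8 8 3 3]
Step 6: demand=4,sold=3 ship[2->3]=3 ship[1->2]=3 ship[0->1]=3 prod=3 -> inv=[8 8 3 3]
Step 7: demand=4,sold=3 ship[2->3]=3 ship[1->2]=3 ship[0->1]=3 prod=3 -> inv=[8 8 3 3]
Step 8: demand=4,sold=3 ship[2->3]=3 ship[1->2]=3 ship[0->1]=3 prod=3 -> inv=[8 8 3 3]

8 8 3 3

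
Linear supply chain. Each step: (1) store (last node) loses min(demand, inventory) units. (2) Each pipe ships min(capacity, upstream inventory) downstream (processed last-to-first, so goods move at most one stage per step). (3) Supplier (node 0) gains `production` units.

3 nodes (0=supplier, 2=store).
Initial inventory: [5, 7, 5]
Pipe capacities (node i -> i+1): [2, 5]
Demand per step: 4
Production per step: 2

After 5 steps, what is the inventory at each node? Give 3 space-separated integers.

Step 1: demand=4,sold=4 ship[1->2]=5 ship[0->1]=2 prod=2 -> inv=[5 4 6]
Step 2: demand=4,sold=4 ship[1->2]=4 ship[0->1]=2 prod=2 -> inv=[5 2 6]
Step 3: demand=4,sold=4 ship[1->2]=2 ship[0->1]=2 prod=2 -> inv=[5 2 4]
Step 4: demand=4,sold=4 ship[1->2]=2 ship[0->1]=2 prod=2 -> inv=[5 2 2]
Step 5: demand=4,sold=2 ship[1->2]=2 ship[0->1]=2 prod=2 -> inv=[5 2 2]

5 2 2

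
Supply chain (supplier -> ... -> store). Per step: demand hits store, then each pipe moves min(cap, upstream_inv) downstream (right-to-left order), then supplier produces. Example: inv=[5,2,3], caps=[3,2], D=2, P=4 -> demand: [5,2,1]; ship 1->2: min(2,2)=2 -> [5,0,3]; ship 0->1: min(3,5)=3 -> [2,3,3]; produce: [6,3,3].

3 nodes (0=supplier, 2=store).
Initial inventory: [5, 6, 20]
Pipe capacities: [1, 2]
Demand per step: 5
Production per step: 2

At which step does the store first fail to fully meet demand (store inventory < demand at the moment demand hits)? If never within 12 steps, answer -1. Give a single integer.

Step 1: demand=5,sold=5 ship[1->2]=2 ship[0->1]=1 prod=2 -> [6 5 17]
Step 2: demand=5,sold=5 ship[1->2]=2 ship[0->1]=1 prod=2 -> [7 4 14]
Step 3: demand=5,sold=5 ship[1->2]=2 ship[0->1]=1 prod=2 -> [8 3 11]
Step 4: demand=5,sold=5 ship[1->2]=2 ship[0->1]=1 prod=2 -> [9 2 8]
Step 5: demand=5,sold=5 ship[1->2]=2 ship[0->1]=1 prod=2 -> [10 1 5]
Step 6: demand=5,sold=5 ship[1->2]=1 ship[0->1]=1 prod=2 -> [11 1 1]
Step 7: demand=5,sold=1 ship[1->2]=1 ship[0->1]=1 prod=2 -> [12 1 1]
Step 8: demand=5,sold=1 ship[1->2]=1 ship[0->1]=1 prod=2 -> [13 1 1]
Step 9: demand=5,sold=1 ship[1->2]=1 ship[0->1]=1 prod=2 -> [14 1 1]
Step 10: demand=5,sold=1 ship[1->2]=1 ship[0->1]=1 prod=2 -> [15 1 1]
Step 11: demand=5,sold=1 ship[1->2]=1 ship[0->1]=1 prod=2 -> [16 1 1]
Step 12: demand=5,sold=1 ship[1->2]=1 ship[0->1]=1 prod=2 -> [17 1 1]
First stockout at step 7

7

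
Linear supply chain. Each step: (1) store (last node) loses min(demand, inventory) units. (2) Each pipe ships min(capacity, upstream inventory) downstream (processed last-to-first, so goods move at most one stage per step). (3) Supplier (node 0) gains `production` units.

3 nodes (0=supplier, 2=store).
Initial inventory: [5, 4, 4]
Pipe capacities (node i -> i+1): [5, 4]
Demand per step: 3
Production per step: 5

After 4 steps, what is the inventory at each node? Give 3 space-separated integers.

Step 1: demand=3,sold=3 ship[1->2]=4 ship[0->1]=5 prod=5 -> inv=[5 5 5]
Step 2: demand=3,sold=3 ship[1->2]=4 ship[0->1]=5 prod=5 -> inv=[5 6 6]
Step 3: demand=3,sold=3 ship[1->2]=4 ship[0->1]=5 prod=5 -> inv=[5 7 7]
Step 4: demand=3,sold=3 ship[1->2]=4 ship[0->1]=5 prod=5 -> inv=[5 8 8]

5 8 8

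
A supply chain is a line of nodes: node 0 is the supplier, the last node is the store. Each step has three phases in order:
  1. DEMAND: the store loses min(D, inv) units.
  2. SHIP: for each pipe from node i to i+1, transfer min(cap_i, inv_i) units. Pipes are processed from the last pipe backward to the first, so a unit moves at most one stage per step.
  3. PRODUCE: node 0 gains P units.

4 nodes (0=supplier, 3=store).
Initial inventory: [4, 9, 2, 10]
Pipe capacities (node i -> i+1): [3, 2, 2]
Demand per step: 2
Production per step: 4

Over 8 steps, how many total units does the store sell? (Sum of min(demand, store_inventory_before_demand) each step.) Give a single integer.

Answer: 16

Derivation:
Step 1: sold=2 (running total=2) -> [5 10 2 10]
Step 2: sold=2 (running total=4) -> [6 11 2 10]
Step 3: sold=2 (running total=6) -> [7 12 2 10]
Step 4: sold=2 (running total=8) -> [8 13 2 10]
Step 5: sold=2 (running total=10) -> [9 14 2 10]
Step 6: sold=2 (running total=12) -> [10 15 2 10]
Step 7: sold=2 (running total=14) -> [11 16 2 10]
Step 8: sold=2 (running total=16) -> [12 17 2 10]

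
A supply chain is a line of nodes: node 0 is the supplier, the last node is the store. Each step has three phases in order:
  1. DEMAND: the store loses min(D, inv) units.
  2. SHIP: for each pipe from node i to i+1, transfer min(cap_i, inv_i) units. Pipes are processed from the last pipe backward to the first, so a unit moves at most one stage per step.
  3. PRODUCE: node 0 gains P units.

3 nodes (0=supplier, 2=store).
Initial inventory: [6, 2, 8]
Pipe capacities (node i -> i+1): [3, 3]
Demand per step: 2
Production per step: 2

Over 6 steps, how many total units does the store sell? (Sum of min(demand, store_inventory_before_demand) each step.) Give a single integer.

Step 1: sold=2 (running total=2) -> [5 3 8]
Step 2: sold=2 (running total=4) -> [4 3 9]
Step 3: sold=2 (running total=6) -> [3 3 10]
Step 4: sold=2 (running total=8) -> [2 3 11]
Step 5: sold=2 (running total=10) -> [2 2 12]
Step 6: sold=2 (running total=12) -> [2 2 12]

Answer: 12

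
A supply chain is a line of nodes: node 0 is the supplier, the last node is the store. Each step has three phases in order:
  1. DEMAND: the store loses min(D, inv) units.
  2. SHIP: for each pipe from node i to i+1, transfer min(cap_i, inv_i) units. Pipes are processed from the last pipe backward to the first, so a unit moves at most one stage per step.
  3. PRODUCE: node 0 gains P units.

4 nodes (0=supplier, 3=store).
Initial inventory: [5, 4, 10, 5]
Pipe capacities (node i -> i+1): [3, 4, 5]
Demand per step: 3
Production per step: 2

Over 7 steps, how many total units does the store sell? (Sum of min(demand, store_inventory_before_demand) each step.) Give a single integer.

Step 1: sold=3 (running total=3) -> [4 3 9 7]
Step 2: sold=3 (running total=6) -> [3 3 7 9]
Step 3: sold=3 (running total=9) -> [2 3 5 11]
Step 4: sold=3 (running total=12) -> [2 2 3 13]
Step 5: sold=3 (running total=15) -> [2 2 2 13]
Step 6: sold=3 (running total=18) -> [2 2 2 12]
Step 7: sold=3 (running total=21) -> [2 2 2 11]

Answer: 21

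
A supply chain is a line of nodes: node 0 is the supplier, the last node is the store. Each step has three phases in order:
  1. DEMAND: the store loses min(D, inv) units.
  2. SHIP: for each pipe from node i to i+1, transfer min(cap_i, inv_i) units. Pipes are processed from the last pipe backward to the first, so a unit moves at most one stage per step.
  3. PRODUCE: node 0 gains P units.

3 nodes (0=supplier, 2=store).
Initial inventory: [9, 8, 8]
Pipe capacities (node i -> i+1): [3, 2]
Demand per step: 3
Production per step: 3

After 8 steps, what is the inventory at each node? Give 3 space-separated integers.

Step 1: demand=3,sold=3 ship[1->2]=2 ship[0->1]=3 prod=3 -> inv=[9 9 7]
Step 2: demand=3,sold=3 ship[1->2]=2 ship[0->1]=3 prod=3 -> inv=[9 10 6]
Step 3: demand=3,sold=3 ship[1->2]=2 ship[0->1]=3 prod=3 -> inv=[9 11 5]
Step 4: demand=3,sold=3 ship[1->2]=2 ship[0->1]=3 prod=3 -> inv=[9 12 4]
Step 5: demand=3,sold=3 ship[1->2]=2 ship[0->1]=3 prod=3 -> inv=[9 13 3]
Step 6: demand=3,sold=3 ship[1->2]=2 ship[0->1]=3 prod=3 -> inv=[9 14 2]
Step 7: demand=3,sold=2 ship[1->2]=2 ship[0->1]=3 prod=3 -> inv=[9 15 2]
Step 8: demand=3,sold=2 ship[1->2]=2 ship[0->1]=3 prod=3 -> inv=[9 16 2]

9 16 2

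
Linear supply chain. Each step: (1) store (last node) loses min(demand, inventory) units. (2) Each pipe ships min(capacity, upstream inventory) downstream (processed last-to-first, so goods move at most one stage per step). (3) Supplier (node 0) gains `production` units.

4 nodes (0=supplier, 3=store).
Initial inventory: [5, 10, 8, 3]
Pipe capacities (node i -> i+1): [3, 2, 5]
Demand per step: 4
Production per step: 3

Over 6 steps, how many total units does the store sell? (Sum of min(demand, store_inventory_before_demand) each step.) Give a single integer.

Step 1: sold=3 (running total=3) -> [5 11 5 5]
Step 2: sold=4 (running total=7) -> [5 12 2 6]
Step 3: sold=4 (running total=11) -> [5 13 2 4]
Step 4: sold=4 (running total=15) -> [5 14 2 2]
Step 5: sold=2 (running total=17) -> [5 15 2 2]
Step 6: sold=2 (running total=19) -> [5 16 2 2]

Answer: 19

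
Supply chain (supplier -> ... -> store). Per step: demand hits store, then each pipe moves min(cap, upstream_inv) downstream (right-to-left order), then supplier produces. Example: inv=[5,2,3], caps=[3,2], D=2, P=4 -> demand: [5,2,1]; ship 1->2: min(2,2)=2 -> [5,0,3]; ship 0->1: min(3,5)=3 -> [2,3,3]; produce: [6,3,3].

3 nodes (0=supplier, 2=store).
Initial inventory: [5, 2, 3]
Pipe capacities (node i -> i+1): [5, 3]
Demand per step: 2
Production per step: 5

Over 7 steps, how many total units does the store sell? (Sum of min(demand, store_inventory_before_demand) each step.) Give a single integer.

Step 1: sold=2 (running total=2) -> [5 5 3]
Step 2: sold=2 (running total=4) -> [5 7 4]
Step 3: sold=2 (running total=6) -> [5 9 5]
Step 4: sold=2 (running total=8) -> [5 11 6]
Step 5: sold=2 (running total=10) -> [5 13 7]
Step 6: sold=2 (running total=12) -> [5 15 8]
Step 7: sold=2 (running total=14) -> [5 17 9]

Answer: 14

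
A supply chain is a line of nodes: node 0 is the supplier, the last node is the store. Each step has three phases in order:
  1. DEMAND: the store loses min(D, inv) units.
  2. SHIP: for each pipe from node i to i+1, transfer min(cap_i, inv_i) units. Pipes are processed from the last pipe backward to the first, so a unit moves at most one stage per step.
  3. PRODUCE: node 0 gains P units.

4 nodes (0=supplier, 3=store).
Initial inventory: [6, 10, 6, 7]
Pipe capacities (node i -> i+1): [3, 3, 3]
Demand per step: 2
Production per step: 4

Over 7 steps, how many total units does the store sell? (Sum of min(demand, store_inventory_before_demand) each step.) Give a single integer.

Answer: 14

Derivation:
Step 1: sold=2 (running total=2) -> [7 10 6 8]
Step 2: sold=2 (running total=4) -> [8 10 6 9]
Step 3: sold=2 (running total=6) -> [9 10 6 10]
Step 4: sold=2 (running total=8) -> [10 10 6 11]
Step 5: sold=2 (running total=10) -> [11 10 6 12]
Step 6: sold=2 (running total=12) -> [12 10 6 13]
Step 7: sold=2 (running total=14) -> [13 10 6 14]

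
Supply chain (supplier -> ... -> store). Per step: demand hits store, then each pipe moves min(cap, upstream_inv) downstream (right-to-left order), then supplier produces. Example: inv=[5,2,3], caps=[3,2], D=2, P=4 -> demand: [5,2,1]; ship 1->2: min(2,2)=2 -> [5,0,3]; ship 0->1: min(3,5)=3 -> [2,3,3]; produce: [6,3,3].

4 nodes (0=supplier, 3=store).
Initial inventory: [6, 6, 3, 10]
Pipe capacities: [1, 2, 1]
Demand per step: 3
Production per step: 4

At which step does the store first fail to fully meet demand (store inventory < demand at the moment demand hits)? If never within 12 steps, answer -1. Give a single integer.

Step 1: demand=3,sold=3 ship[2->3]=1 ship[1->2]=2 ship[0->1]=1 prod=4 -> [9 5 4 8]
Step 2: demand=3,sold=3 ship[2->3]=1 ship[1->2]=2 ship[0->1]=1 prod=4 -> [12 4 5 6]
Step 3: demand=3,sold=3 ship[2->3]=1 ship[1->2]=2 ship[0->1]=1 prod=4 -> [15 3 6 4]
Step 4: demand=3,sold=3 ship[2->3]=1 ship[1->2]=2 ship[0->1]=1 prod=4 -> [18 2 7 2]
Step 5: demand=3,sold=2 ship[2->3]=1 ship[1->2]=2 ship[0->1]=1 prod=4 -> [21 1 8 1]
Step 6: demand=3,sold=1 ship[2->3]=1 ship[1->2]=1 ship[0->1]=1 prod=4 -> [24 1 8 1]
Step 7: demand=3,sold=1 ship[2->3]=1 ship[1->2]=1 ship[0->1]=1 prod=4 -> [27 1 8 1]
Step 8: demand=3,sold=1 ship[2->3]=1 ship[1->2]=1 ship[0->1]=1 prod=4 -> [30 1 8 1]
Step 9: demand=3,sold=1 ship[2->3]=1 ship[1->2]=1 ship[0->1]=1 prod=4 -> [33 1 8 1]
Step 10: demand=3,sold=1 ship[2->3]=1 ship[1->2]=1 ship[0->1]=1 prod=4 -> [36 1 8 1]
Step 11: demand=3,sold=1 ship[2->3]=1 ship[1->2]=1 ship[0->1]=1 prod=4 -> [39 1 8 1]
Step 12: demand=3,sold=1 ship[2->3]=1 ship[1->2]=1 ship[0->1]=1 prod=4 -> [42 1 8 1]
First stockout at step 5

5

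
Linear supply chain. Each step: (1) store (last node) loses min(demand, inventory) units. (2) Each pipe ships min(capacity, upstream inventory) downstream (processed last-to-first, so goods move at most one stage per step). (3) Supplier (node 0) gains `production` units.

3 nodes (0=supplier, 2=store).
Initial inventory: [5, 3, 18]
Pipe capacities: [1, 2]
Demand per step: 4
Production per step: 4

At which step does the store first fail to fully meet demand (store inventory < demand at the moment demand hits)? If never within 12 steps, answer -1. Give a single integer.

Step 1: demand=4,sold=4 ship[1->2]=2 ship[0->1]=1 prod=4 -> [8 2 16]
Step 2: demand=4,sold=4 ship[1->2]=2 ship[0->1]=1 prod=4 -> [11 1 14]
Step 3: demand=4,sold=4 ship[1->2]=1 ship[0->1]=1 prod=4 -> [14 1 11]
Step 4: demand=4,sold=4 ship[1->2]=1 ship[0->1]=1 prod=4 -> [17 1 8]
Step 5: demand=4,sold=4 ship[1->2]=1 ship[0->1]=1 prod=4 -> [20 1 5]
Step 6: demand=4,sold=4 ship[1->2]=1 ship[0->1]=1 prod=4 -> [23 1 2]
Step 7: demand=4,sold=2 ship[1->2]=1 ship[0->1]=1 prod=4 -> [26 1 1]
Step 8: demand=4,sold=1 ship[1->2]=1 ship[0->1]=1 prod=4 -> [29 1 1]
Step 9: demand=4,sold=1 ship[1->2]=1 ship[0->1]=1 prod=4 -> [32 1 1]
Step 10: demand=4,sold=1 ship[1->2]=1 ship[0->1]=1 prod=4 -> [35 1 1]
Step 11: demand=4,sold=1 ship[1->2]=1 ship[0->1]=1 prod=4 -> [38 1 1]
Step 12: demand=4,sold=1 ship[1->2]=1 ship[0->1]=1 prod=4 -> [41 1 1]
First stockout at step 7

7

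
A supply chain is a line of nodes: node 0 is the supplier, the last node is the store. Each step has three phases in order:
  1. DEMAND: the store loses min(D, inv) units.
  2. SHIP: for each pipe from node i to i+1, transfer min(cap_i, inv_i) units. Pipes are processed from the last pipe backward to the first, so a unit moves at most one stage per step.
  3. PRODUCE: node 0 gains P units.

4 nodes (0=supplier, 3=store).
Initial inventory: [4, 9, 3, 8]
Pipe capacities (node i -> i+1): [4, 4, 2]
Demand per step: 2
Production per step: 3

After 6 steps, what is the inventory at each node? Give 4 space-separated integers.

Step 1: demand=2,sold=2 ship[2->3]=2 ship[1->2]=4 ship[0->1]=4 prod=3 -> inv=[3 9 5 8]
Step 2: demand=2,sold=2 ship[2->3]=2 ship[1->2]=4 ship[0->1]=3 prod=3 -> inv=[3 8 7 8]
Step 3: demand=2,sold=2 ship[2->3]=2 ship[1->2]=4 ship[0->1]=3 prod=3 -> inv=[3 7 9 8]
Step 4: demand=2,sold=2 ship[2->3]=2 ship[1->2]=4 ship[0->1]=3 prod=3 -> inv=[3 6 11 8]
Step 5: demand=2,sold=2 ship[2->3]=2 ship[1->2]=4 ship[0->1]=3 prod=3 -> inv=[3 5 13 8]
Step 6: demand=2,sold=2 ship[2->3]=2 ship[1->2]=4 ship[0->1]=3 prod=3 -> inv=[3 4 15 8]

3 4 15 8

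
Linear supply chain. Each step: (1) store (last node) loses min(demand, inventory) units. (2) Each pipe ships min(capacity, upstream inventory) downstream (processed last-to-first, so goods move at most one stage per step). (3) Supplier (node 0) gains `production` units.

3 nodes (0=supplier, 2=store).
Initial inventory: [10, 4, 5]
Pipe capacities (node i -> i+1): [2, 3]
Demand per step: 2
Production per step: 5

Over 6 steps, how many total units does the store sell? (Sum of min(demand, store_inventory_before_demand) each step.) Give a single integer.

Step 1: sold=2 (running total=2) -> [13 3 6]
Step 2: sold=2 (running total=4) -> [16 2 7]
Step 3: sold=2 (running total=6) -> [19 2 7]
Step 4: sold=2 (running total=8) -> [22 2 7]
Step 5: sold=2 (running total=10) -> [25 2 7]
Step 6: sold=2 (running total=12) -> [28 2 7]

Answer: 12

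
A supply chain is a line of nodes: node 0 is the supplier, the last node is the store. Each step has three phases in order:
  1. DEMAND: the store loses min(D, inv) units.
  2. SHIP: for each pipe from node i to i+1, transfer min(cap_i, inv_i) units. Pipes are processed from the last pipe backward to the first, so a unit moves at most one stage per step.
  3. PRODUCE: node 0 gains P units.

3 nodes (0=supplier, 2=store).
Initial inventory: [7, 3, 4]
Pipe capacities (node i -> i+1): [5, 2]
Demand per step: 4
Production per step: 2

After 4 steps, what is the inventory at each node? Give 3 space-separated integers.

Step 1: demand=4,sold=4 ship[1->2]=2 ship[0->1]=5 prod=2 -> inv=[4 6 2]
Step 2: demand=4,sold=2 ship[1->2]=2 ship[0->1]=4 prod=2 -> inv=[2 8 2]
Step 3: demand=4,sold=2 ship[1->2]=2 ship[0->1]=2 prod=2 -> inv=[2 8 2]
Step 4: demand=4,sold=2 ship[1->2]=2 ship[0->1]=2 prod=2 -> inv=[2 8 2]

2 8 2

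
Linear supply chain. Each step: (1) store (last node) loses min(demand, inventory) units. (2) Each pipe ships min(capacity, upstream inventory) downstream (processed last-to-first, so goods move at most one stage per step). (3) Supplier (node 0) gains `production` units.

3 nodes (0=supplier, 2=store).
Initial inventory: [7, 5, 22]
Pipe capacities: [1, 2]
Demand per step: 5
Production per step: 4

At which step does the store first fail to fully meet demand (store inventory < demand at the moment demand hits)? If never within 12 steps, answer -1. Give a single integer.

Step 1: demand=5,sold=5 ship[1->2]=2 ship[0->1]=1 prod=4 -> [10 4 19]
Step 2: demand=5,sold=5 ship[1->2]=2 ship[0->1]=1 prod=4 -> [13 3 16]
Step 3: demand=5,sold=5 ship[1->2]=2 ship[0->1]=1 prod=4 -> [16 2 13]
Step 4: demand=5,sold=5 ship[1->2]=2 ship[0->1]=1 prod=4 -> [19 1 10]
Step 5: demand=5,sold=5 ship[1->2]=1 ship[0->1]=1 prod=4 -> [22 1 6]
Step 6: demand=5,sold=5 ship[1->2]=1 ship[0->1]=1 prod=4 -> [25 1 2]
Step 7: demand=5,sold=2 ship[1->2]=1 ship[0->1]=1 prod=4 -> [28 1 1]
Step 8: demand=5,sold=1 ship[1->2]=1 ship[0->1]=1 prod=4 -> [31 1 1]
Step 9: demand=5,sold=1 ship[1->2]=1 ship[0->1]=1 prod=4 -> [34 1 1]
Step 10: demand=5,sold=1 ship[1->2]=1 ship[0->1]=1 prod=4 -> [37 1 1]
Step 11: demand=5,sold=1 ship[1->2]=1 ship[0->1]=1 prod=4 -> [40 1 1]
Step 12: demand=5,sold=1 ship[1->2]=1 ship[0->1]=1 prod=4 -> [43 1 1]
First stockout at step 7

7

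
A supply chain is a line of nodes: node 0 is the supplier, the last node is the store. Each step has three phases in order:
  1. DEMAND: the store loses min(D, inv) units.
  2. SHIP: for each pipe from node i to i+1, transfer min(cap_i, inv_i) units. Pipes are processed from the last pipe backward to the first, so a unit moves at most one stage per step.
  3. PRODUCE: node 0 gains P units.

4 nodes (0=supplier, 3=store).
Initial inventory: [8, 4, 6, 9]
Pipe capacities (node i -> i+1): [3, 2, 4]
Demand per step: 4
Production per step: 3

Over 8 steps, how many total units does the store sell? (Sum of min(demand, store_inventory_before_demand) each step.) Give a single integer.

Step 1: sold=4 (running total=4) -> [8 5 4 9]
Step 2: sold=4 (running total=8) -> [8 6 2 9]
Step 3: sold=4 (running total=12) -> [8 7 2 7]
Step 4: sold=4 (running total=16) -> [8 8 2 5]
Step 5: sold=4 (running total=20) -> [8 9 2 3]
Step 6: sold=3 (running total=23) -> [8 10 2 2]
Step 7: sold=2 (running total=25) -> [8 11 2 2]
Step 8: sold=2 (running total=27) -> [8 12 2 2]

Answer: 27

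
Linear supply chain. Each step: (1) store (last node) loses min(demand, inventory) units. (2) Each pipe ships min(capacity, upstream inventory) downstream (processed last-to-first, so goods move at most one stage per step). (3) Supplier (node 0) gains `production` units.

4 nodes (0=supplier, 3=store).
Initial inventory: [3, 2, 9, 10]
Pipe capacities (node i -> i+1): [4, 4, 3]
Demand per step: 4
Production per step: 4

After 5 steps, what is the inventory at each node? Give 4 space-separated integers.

Step 1: demand=4,sold=4 ship[2->3]=3 ship[1->2]=2 ship[0->1]=3 prod=4 -> inv=[4 3 8 9]
Step 2: demand=4,sold=4 ship[2->3]=3 ship[1->2]=3 ship[0->1]=4 prod=4 -> inv=[4 4 8 8]
Step 3: demand=4,sold=4 ship[2->3]=3 ship[1->2]=4 ship[0->1]=4 prod=4 -> inv=[4 4 9 7]
Step 4: demand=4,sold=4 ship[2->3]=3 ship[1->2]=4 ship[0->1]=4 prod=4 -> inv=[4 4 10 6]
Step 5: demand=4,sold=4 ship[2->3]=3 ship[1->2]=4 ship[0->1]=4 prod=4 -> inv=[4 4 11 5]

4 4 11 5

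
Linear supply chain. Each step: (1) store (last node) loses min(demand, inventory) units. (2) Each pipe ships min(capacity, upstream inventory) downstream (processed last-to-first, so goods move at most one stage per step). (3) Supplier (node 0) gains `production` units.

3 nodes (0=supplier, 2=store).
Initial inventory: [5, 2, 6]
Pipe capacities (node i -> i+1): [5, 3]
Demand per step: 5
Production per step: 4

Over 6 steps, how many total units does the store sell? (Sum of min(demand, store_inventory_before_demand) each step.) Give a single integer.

Step 1: sold=5 (running total=5) -> [4 5 3]
Step 2: sold=3 (running total=8) -> [4 6 3]
Step 3: sold=3 (running total=11) -> [4 7 3]
Step 4: sold=3 (running total=14) -> [4 8 3]
Step 5: sold=3 (running total=17) -> [4 9 3]
Step 6: sold=3 (running total=20) -> [4 10 3]

Answer: 20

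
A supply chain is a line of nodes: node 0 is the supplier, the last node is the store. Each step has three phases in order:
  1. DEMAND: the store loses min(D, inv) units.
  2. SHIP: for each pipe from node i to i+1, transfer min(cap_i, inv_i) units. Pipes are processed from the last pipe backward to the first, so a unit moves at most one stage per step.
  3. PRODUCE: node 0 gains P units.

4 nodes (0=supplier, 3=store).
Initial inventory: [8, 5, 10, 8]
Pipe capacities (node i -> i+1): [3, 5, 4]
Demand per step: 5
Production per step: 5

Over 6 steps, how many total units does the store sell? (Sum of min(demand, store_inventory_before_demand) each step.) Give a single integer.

Step 1: sold=5 (running total=5) -> [10 3 11 7]
Step 2: sold=5 (running total=10) -> [12 3 10 6]
Step 3: sold=5 (running total=15) -> [14 3 9 5]
Step 4: sold=5 (running total=20) -> [16 3 8 4]
Step 5: sold=4 (running total=24) -> [18 3 7 4]
Step 6: sold=4 (running total=28) -> [20 3 6 4]

Answer: 28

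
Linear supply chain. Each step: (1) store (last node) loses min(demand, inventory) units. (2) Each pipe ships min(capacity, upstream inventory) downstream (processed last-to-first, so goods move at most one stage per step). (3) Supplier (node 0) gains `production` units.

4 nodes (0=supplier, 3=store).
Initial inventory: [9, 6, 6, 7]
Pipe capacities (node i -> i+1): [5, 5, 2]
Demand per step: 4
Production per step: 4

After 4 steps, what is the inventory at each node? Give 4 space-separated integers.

Step 1: demand=4,sold=4 ship[2->3]=2 ship[1->2]=5 ship[0->1]=5 prod=4 -> inv=[8 6 9 5]
Step 2: demand=4,sold=4 ship[2->3]=2 ship[1->2]=5 ship[0->1]=5 prod=4 -> inv=[7 6 12 3]
Step 3: demand=4,sold=3 ship[2->3]=2 ship[1->2]=5 ship[0->1]=5 prod=4 -> inv=[6 6 15 2]
Step 4: demand=4,sold=2 ship[2->3]=2 ship[1->2]=5 ship[0->1]=5 prod=4 -> inv=[5 6 18 2]

5 6 18 2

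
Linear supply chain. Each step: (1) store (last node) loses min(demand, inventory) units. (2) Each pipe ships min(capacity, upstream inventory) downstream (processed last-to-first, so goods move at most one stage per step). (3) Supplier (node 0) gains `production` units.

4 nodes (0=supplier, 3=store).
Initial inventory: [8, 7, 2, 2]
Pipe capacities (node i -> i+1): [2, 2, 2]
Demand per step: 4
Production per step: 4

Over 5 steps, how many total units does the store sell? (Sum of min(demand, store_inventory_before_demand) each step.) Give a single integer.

Step 1: sold=2 (running total=2) -> [10 7 2 2]
Step 2: sold=2 (running total=4) -> [12 7 2 2]
Step 3: sold=2 (running total=6) -> [14 7 2 2]
Step 4: sold=2 (running total=8) -> [16 7 2 2]
Step 5: sold=2 (running total=10) -> [18 7 2 2]

Answer: 10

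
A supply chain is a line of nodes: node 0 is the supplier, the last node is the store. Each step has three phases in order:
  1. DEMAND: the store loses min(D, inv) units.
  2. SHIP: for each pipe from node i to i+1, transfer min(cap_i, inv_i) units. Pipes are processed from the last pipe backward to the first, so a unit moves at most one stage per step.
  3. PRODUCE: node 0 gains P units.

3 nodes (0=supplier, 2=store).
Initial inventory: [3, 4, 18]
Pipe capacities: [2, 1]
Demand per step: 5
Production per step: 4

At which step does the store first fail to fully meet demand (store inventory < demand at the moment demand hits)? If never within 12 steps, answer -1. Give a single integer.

Step 1: demand=5,sold=5 ship[1->2]=1 ship[0->1]=2 prod=4 -> [5 5 14]
Step 2: demand=5,sold=5 ship[1->2]=1 ship[0->1]=2 prod=4 -> [7 6 10]
Step 3: demand=5,sold=5 ship[1->2]=1 ship[0->1]=2 prod=4 -> [9 7 6]
Step 4: demand=5,sold=5 ship[1->2]=1 ship[0->1]=2 prod=4 -> [11 8 2]
Step 5: demand=5,sold=2 ship[1->2]=1 ship[0->1]=2 prod=4 -> [13 9 1]
Step 6: demand=5,sold=1 ship[1->2]=1 ship[0->1]=2 prod=4 -> [15 10 1]
Step 7: demand=5,sold=1 ship[1->2]=1 ship[0->1]=2 prod=4 -> [17 11 1]
Step 8: demand=5,sold=1 ship[1->2]=1 ship[0->1]=2 prod=4 -> [19 12 1]
Step 9: demand=5,sold=1 ship[1->2]=1 ship[0->1]=2 prod=4 -> [21 13 1]
Step 10: demand=5,sold=1 ship[1->2]=1 ship[0->1]=2 prod=4 -> [23 14 1]
Step 11: demand=5,sold=1 ship[1->2]=1 ship[0->1]=2 prod=4 -> [25 15 1]
Step 12: demand=5,sold=1 ship[1->2]=1 ship[0->1]=2 prod=4 -> [27 16 1]
First stockout at step 5

5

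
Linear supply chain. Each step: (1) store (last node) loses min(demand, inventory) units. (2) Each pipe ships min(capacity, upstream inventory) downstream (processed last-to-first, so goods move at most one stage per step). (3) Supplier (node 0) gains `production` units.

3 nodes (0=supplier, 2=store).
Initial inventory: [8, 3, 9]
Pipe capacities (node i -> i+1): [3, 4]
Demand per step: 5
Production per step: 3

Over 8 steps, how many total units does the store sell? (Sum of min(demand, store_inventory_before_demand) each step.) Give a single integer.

Step 1: sold=5 (running total=5) -> [8 3 7]
Step 2: sold=5 (running total=10) -> [8 3 5]
Step 3: sold=5 (running total=15) -> [8 3 3]
Step 4: sold=3 (running total=18) -> [8 3 3]
Step 5: sold=3 (running total=21) -> [8 3 3]
Step 6: sold=3 (running total=24) -> [8 3 3]
Step 7: sold=3 (running total=27) -> [8 3 3]
Step 8: sold=3 (running total=30) -> [8 3 3]

Answer: 30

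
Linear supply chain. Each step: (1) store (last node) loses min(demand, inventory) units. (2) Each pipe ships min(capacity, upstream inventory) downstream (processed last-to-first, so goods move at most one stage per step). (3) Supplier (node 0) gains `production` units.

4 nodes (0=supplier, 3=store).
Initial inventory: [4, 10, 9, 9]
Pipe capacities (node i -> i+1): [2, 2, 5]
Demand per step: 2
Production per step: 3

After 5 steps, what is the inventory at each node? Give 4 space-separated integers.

Step 1: demand=2,sold=2 ship[2->3]=5 ship[1->2]=2 ship[0->1]=2 prod=3 -> inv=[5 10 6 12]
Step 2: demand=2,sold=2 ship[2->3]=5 ship[1->2]=2 ship[0->1]=2 prod=3 -> inv=[6 10 3 15]
Step 3: demand=2,sold=2 ship[2->3]=3 ship[1->2]=2 ship[0->1]=2 prod=3 -> inv=[7 10 2 16]
Step 4: demand=2,sold=2 ship[2->3]=2 ship[1->2]=2 ship[0->1]=2 prod=3 -> inv=[8 10 2 16]
Step 5: demand=2,sold=2 ship[2->3]=2 ship[1->2]=2 ship[0->1]=2 prod=3 -> inv=[9 10 2 16]

9 10 2 16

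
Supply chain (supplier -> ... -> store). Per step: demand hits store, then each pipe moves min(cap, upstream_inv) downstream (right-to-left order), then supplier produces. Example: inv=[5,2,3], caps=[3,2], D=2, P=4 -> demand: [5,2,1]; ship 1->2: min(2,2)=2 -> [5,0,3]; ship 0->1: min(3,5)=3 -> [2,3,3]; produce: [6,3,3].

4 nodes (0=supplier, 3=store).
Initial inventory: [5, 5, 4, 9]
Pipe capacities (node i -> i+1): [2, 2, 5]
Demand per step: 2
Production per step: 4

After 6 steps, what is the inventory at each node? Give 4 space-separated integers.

Step 1: demand=2,sold=2 ship[2->3]=4 ship[1->2]=2 ship[0->1]=2 prod=4 -> inv=[7 5 2 11]
Step 2: demand=2,sold=2 ship[2->3]=2 ship[1->2]=2 ship[0->1]=2 prod=4 -> inv=[9 5 2 11]
Step 3: demand=2,sold=2 ship[2->3]=2 ship[1->2]=2 ship[0->1]=2 prod=4 -> inv=[11 5 2 11]
Step 4: demand=2,sold=2 ship[2->3]=2 ship[1->2]=2 ship[0->1]=2 prod=4 -> inv=[13 5 2 11]
Step 5: demand=2,sold=2 ship[2->3]=2 ship[1->2]=2 ship[0->1]=2 prod=4 -> inv=[15 5 2 11]
Step 6: demand=2,sold=2 ship[2->3]=2 ship[1->2]=2 ship[0->1]=2 prod=4 -> inv=[17 5 2 11]

17 5 2 11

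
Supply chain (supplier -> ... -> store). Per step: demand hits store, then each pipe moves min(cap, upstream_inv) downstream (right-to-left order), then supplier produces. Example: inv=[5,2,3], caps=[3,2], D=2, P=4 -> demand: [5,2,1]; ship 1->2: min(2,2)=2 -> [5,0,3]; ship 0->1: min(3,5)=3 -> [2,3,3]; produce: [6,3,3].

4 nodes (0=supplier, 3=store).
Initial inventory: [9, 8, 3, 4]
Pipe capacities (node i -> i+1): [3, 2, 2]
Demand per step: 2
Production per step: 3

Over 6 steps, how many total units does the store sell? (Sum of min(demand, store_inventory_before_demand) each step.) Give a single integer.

Answer: 12

Derivation:
Step 1: sold=2 (running total=2) -> [9 9 3 4]
Step 2: sold=2 (running total=4) -> [9 10 3 4]
Step 3: sold=2 (running total=6) -> [9 11 3 4]
Step 4: sold=2 (running total=8) -> [9 12 3 4]
Step 5: sold=2 (running total=10) -> [9 13 3 4]
Step 6: sold=2 (running total=12) -> [9 14 3 4]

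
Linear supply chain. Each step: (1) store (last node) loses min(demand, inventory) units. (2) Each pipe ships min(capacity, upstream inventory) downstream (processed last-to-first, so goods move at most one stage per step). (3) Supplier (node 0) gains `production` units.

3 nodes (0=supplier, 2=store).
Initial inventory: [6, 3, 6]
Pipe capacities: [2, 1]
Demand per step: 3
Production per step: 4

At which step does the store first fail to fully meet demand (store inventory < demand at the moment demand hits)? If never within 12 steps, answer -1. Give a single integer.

Step 1: demand=3,sold=3 ship[1->2]=1 ship[0->1]=2 prod=4 -> [8 4 4]
Step 2: demand=3,sold=3 ship[1->2]=1 ship[0->1]=2 prod=4 -> [10 5 2]
Step 3: demand=3,sold=2 ship[1->2]=1 ship[0->1]=2 prod=4 -> [12 6 1]
Step 4: demand=3,sold=1 ship[1->2]=1 ship[0->1]=2 prod=4 -> [14 7 1]
Step 5: demand=3,sold=1 ship[1->2]=1 ship[0->1]=2 prod=4 -> [16 8 1]
Step 6: demand=3,sold=1 ship[1->2]=1 ship[0->1]=2 prod=4 -> [18 9 1]
Step 7: demand=3,sold=1 ship[1->2]=1 ship[0->1]=2 prod=4 -> [20 10 1]
Step 8: demand=3,sold=1 ship[1->2]=1 ship[0->1]=2 prod=4 -> [22 11 1]
Step 9: demand=3,sold=1 ship[1->2]=1 ship[0->1]=2 prod=4 -> [24 12 1]
Step 10: demand=3,sold=1 ship[1->2]=1 ship[0->1]=2 prod=4 -> [26 13 1]
Step 11: demand=3,sold=1 ship[1->2]=1 ship[0->1]=2 prod=4 -> [28 14 1]
Step 12: demand=3,sold=1 ship[1->2]=1 ship[0->1]=2 prod=4 -> [30 15 1]
First stockout at step 3

3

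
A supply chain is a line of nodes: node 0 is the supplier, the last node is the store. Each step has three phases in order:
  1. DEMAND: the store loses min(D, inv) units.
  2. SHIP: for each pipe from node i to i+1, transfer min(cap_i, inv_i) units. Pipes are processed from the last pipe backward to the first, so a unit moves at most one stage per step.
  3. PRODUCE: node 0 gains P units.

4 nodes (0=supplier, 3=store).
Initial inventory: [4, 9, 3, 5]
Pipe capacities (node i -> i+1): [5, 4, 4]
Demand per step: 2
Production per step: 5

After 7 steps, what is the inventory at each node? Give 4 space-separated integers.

Step 1: demand=2,sold=2 ship[2->3]=3 ship[1->2]=4 ship[0->1]=4 prod=5 -> inv=[5 9 4 6]
Step 2: demand=2,sold=2 ship[2->3]=4 ship[1->2]=4 ship[0->1]=5 prod=5 -> inv=[5 10 4 8]
Step 3: demand=2,sold=2 ship[2->3]=4 ship[1->2]=4 ship[0->1]=5 prod=5 -> inv=[5 11 4 10]
Step 4: demand=2,sold=2 ship[2->3]=4 ship[1->2]=4 ship[0->1]=5 prod=5 -> inv=[5 12 4 12]
Step 5: demand=2,sold=2 ship[2->3]=4 ship[1->2]=4 ship[0->1]=5 prod=5 -> inv=[5 13 4 14]
Step 6: demand=2,sold=2 ship[2->3]=4 ship[1->2]=4 ship[0->1]=5 prod=5 -> inv=[5 14 4 16]
Step 7: demand=2,sold=2 ship[2->3]=4 ship[1->2]=4 ship[0->1]=5 prod=5 -> inv=[5 15 4 18]

5 15 4 18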